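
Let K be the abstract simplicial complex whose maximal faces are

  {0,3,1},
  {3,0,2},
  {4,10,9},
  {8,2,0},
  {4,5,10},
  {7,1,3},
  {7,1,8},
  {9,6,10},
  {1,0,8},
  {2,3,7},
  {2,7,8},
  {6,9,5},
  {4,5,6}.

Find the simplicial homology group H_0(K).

H_0 = Z^2.

We work with the vertex ordering 0 < 1 < 2 < 3 < 4 < 5 < 6 < 7 < 8 < 9 < 10. The simplices of K, each written with vertices in increasing order, are:

  0-simplices (11): [0], [1], [2], [3], [4], [5], [6], [7], [8], [9], [10]
  1-simplices (22): [0,1], [0,2], [0,3], [0,8], [1,3], [1,7], [1,8], [2,3], [2,7], [2,8], [3,7], [4,5], [4,6], [4,9], [4,10], [5,6], [5,9], [5,10], [6,9], [6,10], [7,8], [9,10]
  2-simplices (13): [0,1,3], [0,1,8], [0,2,3], [0,2,8], [1,3,7], [1,7,8], [2,3,7], [2,7,8], [4,5,6], [4,5,10], [4,9,10], [5,6,9], [6,9,10]

Hence C_0 ≅ Z^11, C_1 ≅ Z^22, C_2 ≅ Z^13.

∂_1: C_1 → C_0 is given by ∂[p,q] = [q] − [p]. For instance
  ∂[1,7] = [7] − [1].
The 11×22 boundary matrix has rank 9 and Smith normal form diag(1,1,1,1,1,1,1,1,1).

The boundary map ∂_2: C_2 → C_1 acts by ∂[p,q,r] = [q,r] − [p,r] + [p,q]. For instance
  ∂[6,9,10] = [9,10] − [6,10] + [6,9],
  ∂[0,2,3] = [2,3] − [0,3] + [0,2].
As a 22×13 matrix over Z this has rank 12, with invariant factors (1,1,1,1,1,1,1,1,1,1,1,1).

Computing H_k = (kernel of ∂_k) / (image of ∂_{k+1}):

  H_0: rank C_0 − rank ∂_1 = 11 − 9 = 2, and the invariant factors of ∂_1 are all 1, so H_0 = Z^2.

(K is a triangulation of the disjoint union of the 2-sphere S^2 and the Möbius band.)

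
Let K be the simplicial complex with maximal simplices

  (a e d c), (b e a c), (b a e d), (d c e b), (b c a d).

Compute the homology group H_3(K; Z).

Take the total order a < b < c < d < e on the vertex set. Then K (dimension 3) consists of the simplices:

  0-simplices (5): a, b, c, d, e
  1-simplices (10): ab, ac, ad, ae, bc, bd, be, cd, ce, de
  2-simplices (10): abc, abd, abe, acd, ace, ade, bcd, bce, bde, cde
  3-simplices (5): abcd, abce, abde, acde, bcde

so the chain groups are C_0 ≅ Z^5, C_1 ≅ Z^10, C_2 ≅ Z^10, C_3 ≅ Z^5.

Boundary ∂_1: C_1 → C_0 maps an edge to its endpoints' difference, ∂[p,q] = q − p.
The 5×10 boundary matrix has rank 4 and Smith normal form diag(1,1,1,1).

Boundary ∂_2: C_2 → C_1 acts by ∂[p,q,r] = [q,r] − [p,r] + [p,q]. For instance
  ∂bce = ce − be + bc,
  ∂acd = cd − ad + ac.
The resulting 10×10 matrix has rank 6, and its Smith normal form has invariant factors (1,1,1,1,1,1).

The boundary map ∂_3: C_3 → C_2 sends each 3-simplex σ to the alternating sum Σ_i (−1)^i (σ with its i-th vertex removed). For instance
  ∂bcde = cde − bde + bce − bcd,
  ∂abcd = bcd − acd + abd − abc.
This gives a 10×5 integer matrix of rank 4; reducing to Smith normal form yields diagonal entries (1,1,1,1).

Reading off H_k = ker ∂_k / im ∂_{k+1}:

  H_3: rank ker ∂_3 − rank ∂_4 = (5 − 4) − 0 = 1, and there is no ∂_4, so H_3 ≅ Z.

H_3 = Z.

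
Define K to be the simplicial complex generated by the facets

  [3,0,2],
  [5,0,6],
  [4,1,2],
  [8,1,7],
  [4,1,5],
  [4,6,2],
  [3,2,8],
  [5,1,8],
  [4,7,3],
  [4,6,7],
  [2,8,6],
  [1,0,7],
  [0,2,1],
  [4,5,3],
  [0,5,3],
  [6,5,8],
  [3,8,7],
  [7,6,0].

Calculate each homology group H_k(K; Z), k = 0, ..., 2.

Take the total order 0 < 1 < 2 < 3 < 4 < 5 < 6 < 7 < 8 on the vertex set. Then K (dimension 2) consists of the simplices:

  0-simplices (9): [0], [1], [2], [3], [4], [5], [6], [7], [8]
  1-simplices (27): (27 of them)
  2-simplices (18): [0,1,2], [0,1,7], [0,2,3], [0,3,5], [0,5,6], [0,6,7], [1,2,4], [1,4,5], [1,5,8], [1,7,8], [2,3,8], [2,4,6], [2,6,8], [3,4,5], [3,4,7], [3,7,8], [4,6,7], [5,6,8]

Hence C_0 ≅ Z^9, C_1 ≅ Z^27, C_2 ≅ Z^18.

∂_1: C_1 → C_0 is given by ∂[p,q] = [q] − [p]. For instance
  ∂[2,6] = [6] − [2].
This gives a 9×27 integer matrix of rank 8; reducing to Smith normal form yields diagonal entries (1,1,1,1,1,1,1,1).

The boundary map ∂_2: C_2 → C_1 acts by ∂[p,q,r] = [q,r] − [p,r] + [p,q]. For instance
  ∂[0,3,5] = [3,5] − [0,5] + [0,3],
  ∂[0,6,7] = [6,7] − [0,7] + [0,6].
The resulting 27×18 matrix has rank 17, and its Smith normal form has invariant factors (1,1,1,1,1,1,1,1,1,1,1,1,1,1,1,1,1).

From H_k ≅ ker(∂_k) / im(∂_{k+1}) we obtain:

  H_0: rank C_0 − rank ∂_1 = 9 − 8 = 1, and the invariant factors of ∂_1 are all 1, so H_0 = Z.
  H_1: rank ker ∂_1 − rank ∂_2 = (27 − 8) − 17 = 2, and the invariant factors of ∂_2 are all 1, so H_1 = Z^2.
  H_2: rank ker ∂_2 − rank ∂_3 = (18 − 17) − 0 = 1, and there is no ∂_3, so H_2 = Z.

H_0 ≅ Z,  H_1 ≅ Z^2,  H_2 ≅ Z.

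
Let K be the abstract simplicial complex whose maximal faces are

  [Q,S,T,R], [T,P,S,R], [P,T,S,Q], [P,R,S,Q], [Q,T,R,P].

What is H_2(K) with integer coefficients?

H_2 ≅ 0.

Fix the vertex order P < Q < R < S < T and write every simplex with vertices in increasing order. Then dim K = 3 and the simplices of K are:

  0-simplices (5): P, Q, R, S, T
  1-simplices (10): PQ, PR, PS, PT, QR, QS, QT, RS, RT, ST
  2-simplices (10): PQR, PQS, PQT, PRS, PRT, PST, QRS, QRT, QST, RST
  3-simplices (5): PQRS, PQRT, PQST, PRST, QRST

so the chain groups are C_0 ≅ Z^5, C_1 ≅ Z^10, C_2 ≅ Z^10, C_3 ≅ Z^5.

The boundary map ∂_1: C_1 → C_0 is given by ∂[p,q] = [q] − [p]. For instance
  ∂QR = R − Q.
This gives a 5×10 integer matrix of rank 4; reducing to Smith normal form yields diagonal entries (1,1,1,1).

∂_2: C_2 → C_1 maps a triangle to the signed sum of its edges. For instance
  ∂QST = ST − QT + QS,
  ∂QRT = RT − QT + QR.
This gives a 10×10 integer matrix of rank 6; reducing to Smith normal form yields diagonal entries (1,1,1,1,1,1).

The boundary map ∂_3: C_3 → C_2 sends each 3-simplex σ to the alternating sum Σ_i (−1)^i (σ with its i-th vertex removed). For instance
  ∂PQST = QST − PST + PQT − PQS,
  ∂PQRT = QRT − PRT + PQT − PQR.
This gives a 10×5 integer matrix of rank 4; reducing to Smith normal form yields diagonal entries (1,1,1,1).

From H_k ≅ ker(∂_k) / im(∂_{k+1}) we obtain:

  H_2: rank ker ∂_2 − rank ∂_3 = (10 − 6) − 4 = 0, and the invariant factors of ∂_3 are all 1, so H_2 = 0.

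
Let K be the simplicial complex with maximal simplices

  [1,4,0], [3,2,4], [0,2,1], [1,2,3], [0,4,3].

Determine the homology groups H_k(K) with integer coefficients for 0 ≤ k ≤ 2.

Fix the vertex order 0 < 1 < 2 < 3 < 4 and write every simplex with vertices in increasing order. Then dim K = 2 and the simplices of K are:

  0-simplices (5): [0], [1], [2], [3], [4]
  1-simplices (10): [0,1], [0,2], [0,3], [0,4], [1,2], [1,3], [1,4], [2,3], [2,4], [3,4]
  2-simplices (5): [0,1,2], [0,1,4], [0,3,4], [1,2,3], [2,3,4]

Hence C_0 ≅ Z^5, C_1 ≅ Z^10, C_2 ≅ Z^5.

The boundary map ∂_1: C_1 → C_0 is given by ∂[p,q] = [q] − [p].
As a 5×10 matrix over Z this has rank 4, with invariant factors (1,1,1,1).

The boundary map ∂_2: C_2 → C_1 maps a triangle to the signed sum of its edges. For instance
  ∂[2,3,4] = [3,4] − [2,4] + [2,3],
  ∂[0,1,4] = [1,4] − [0,4] + [0,1].
The 10×5 boundary matrix has rank 5 and Smith normal form diag(1,1,1,1,1).

Reading off H_k = ker ∂_k / im ∂_{k+1}:

  H_0: rank C_0 − rank ∂_1 = 5 − 4 = 1, and the invariant factors of ∂_1 are all 1, so H_0 ≅ Z.
  H_1: rank ker ∂_1 − rank ∂_2 = (10 − 4) − 5 = 1, and the invariant factors of ∂_2 are all 1, so H_1 ≅ Z.
  H_2: rank ker ∂_2 − rank ∂_3 = (5 − 5) − 0 = 0, and there is no ∂_3, so H_2 ≅ 0.

As a check, the Euler characteristic is 5 − 10 + 5 = 0, which agrees with 1 − 1 + 0 = 0.

H_0 = Z,  H_1 = Z,  H_2 = 0.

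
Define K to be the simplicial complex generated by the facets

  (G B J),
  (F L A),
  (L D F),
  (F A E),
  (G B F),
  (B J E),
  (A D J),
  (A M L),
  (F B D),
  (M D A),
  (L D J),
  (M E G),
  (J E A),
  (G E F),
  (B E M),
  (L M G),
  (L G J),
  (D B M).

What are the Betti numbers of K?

b_0 = 1, b_1 = 1, b_2 = 0.

Order the vertices as A < B < D < E < F < G < J < L < M. Listing each simplex with vertices in this order, K has dimension 2 with simplices:

  0-simplices (9): A, B, D, E, F, G, J, L, M
  1-simplices (27): AD, AE, AF, AJ, AL, AM, BD, BE, BF, BG, BJ, BM, DF, DJ, DL, DM, EF, EG, EJ, EM, FG, FL, GJ, GL, GM, JL, LM
  2-simplices (18): ADJ, ADM, AEF, AEJ, AFL, ALM, BDF, BDM, BEJ, BEM, BFG, BGJ, DFL, DJL, EFG, EGM, GJL, GLM

giving chain groups C_0 ≅ Z^9, C_1 ≅ Z^27, C_2 ≅ Z^18.

The boundary map ∂_1: C_1 → C_0 is given by ∂[p,q] = [q] − [p].
This gives a 9×27 integer matrix of rank 8; reducing to Smith normal form yields diagonal entries (1,1,1,1,1,1,1,1).

Boundary ∂_2: C_2 → C_1 maps a triangle to the signed sum of its edges. For instance
  ∂BDM = DM − BM + BD,
  ∂GJL = JL − GL + GJ.
This gives a 27×18 integer matrix of rank 18; reducing to Smith normal form yields diagonal entries (1,1,1,1,1,1,1,1,1,1,1,1,1,1,1,1,1,2).

Now H_k = ker ∂_k / im ∂_{k+1}, so:

  H_0: rank C_0 − rank ∂_1 = 9 − 8 = 1, and the invariant factors of ∂_1 are all 1, so H_0 ≅ Z.
  H_1: rank ker ∂_1 − rank ∂_2 = (27 − 8) − 18 = 1, and ∂_2 has invariant factor 2 > 1, so H_1 ≅ Z × Z/2.
  H_2: rank ker ∂_2 − rank ∂_3 = (18 − 18) − 0 = 0, and there is no ∂_3, so H_2 ≅ 0.

As a check, the Euler characteristic is 9 − 27 + 18 = 0, which agrees with 1 − 1 + 0 = 0.
(K is a triangulation of the Klein bottle.)

Hence the Betti numbers are b_0 = 1, b_1 = 1, b_2 = 0.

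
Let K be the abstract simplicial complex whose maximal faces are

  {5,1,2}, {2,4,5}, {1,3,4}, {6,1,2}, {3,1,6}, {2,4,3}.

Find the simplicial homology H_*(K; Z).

Fix the vertex order 1 < 2 < 3 < 4 < 5 < 6 and write every simplex with vertices in increasing order. Then dim K = 2 and the simplices of K are:

  0-simplices (6): [1], [2], [3], [4], [5], [6]
  1-simplices (12): [1,2], [1,3], [1,4], [1,5], [1,6], [2,3], [2,4], [2,5], [2,6], [3,4], [3,6], [4,5]
  2-simplices (6): [1,2,5], [1,2,6], [1,3,4], [1,3,6], [2,3,4], [2,4,5]

Hence C_0 ≅ Z^6, C_1 ≅ Z^12, C_2 ≅ Z^6.

∂_1: C_1 → C_0 is given by ∂[p,q] = [q] − [p]. For instance
  ∂[1,2] = [2] − [1].
This gives a 6×12 integer matrix of rank 5; reducing to Smith normal form yields diagonal entries (1,1,1,1,1).

Boundary ∂_2: C_2 → C_1 sends each 2-simplex [p,q,r] to [q,r] − [p,r] + [p,q]. For instance
  ∂[1,2,5] = [2,5] − [1,5] + [1,2],
  ∂[2,4,5] = [4,5] − [2,5] + [2,4].
The resulting 12×6 matrix has rank 6, and its Smith normal form has invariant factors (1,1,1,1,1,1).

Computing H_k = (kernel of ∂_k) / (image of ∂_{k+1}):

  H_0: rank C_0 − rank ∂_1 = 6 − 5 = 1, and the invariant factors of ∂_1 are all 1, so H_0 = Z.
  H_1: rank ker ∂_1 − rank ∂_2 = (12 − 5) − 6 = 1, and the invariant factors of ∂_2 are all 1, so H_1 = Z.
  H_2: rank ker ∂_2 − rank ∂_3 = (6 − 6) − 0 = 0, and there is no ∂_3, so H_2 = 0.

As a check, the Euler characteristic is 6 − 12 + 6 = 0, which agrees with 1 − 1 + 0 = 0.

H_0 ≅ Z,  H_1 ≅ Z,  H_2 = 0.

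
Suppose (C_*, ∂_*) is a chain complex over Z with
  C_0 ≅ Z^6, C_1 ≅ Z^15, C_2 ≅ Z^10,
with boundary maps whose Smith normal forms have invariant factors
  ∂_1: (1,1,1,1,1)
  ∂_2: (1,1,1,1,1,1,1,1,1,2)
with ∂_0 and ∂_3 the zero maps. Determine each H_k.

H_0 = Z,  H_1 = Z/2,  H_2 = 0.

H_0: b_0 = 6 − 0 − 5 = 1; torsion from ∂_1 factors > 1: none. So H_0 = Z.
H_1: b_1 = 15 − 5 − 10 = 0; torsion from ∂_2 factors > 1: [2]. So H_1 = Z/2.
H_2: b_2 = 10 − 10 − 0 = 0; torsion from ∂_3 factors > 1: none. So H_2 = 0.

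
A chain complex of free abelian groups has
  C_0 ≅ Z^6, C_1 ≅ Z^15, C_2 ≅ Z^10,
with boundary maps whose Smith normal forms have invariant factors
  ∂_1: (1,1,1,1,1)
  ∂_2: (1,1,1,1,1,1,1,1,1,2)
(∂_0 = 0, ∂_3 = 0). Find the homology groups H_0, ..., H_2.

H_0: b_0 = 6 − 0 − 5 = 1; torsion from ∂_1 factors > 1: none. So H_0 ≅ Z.
H_1: b_1 = 15 − 5 − 10 = 0; torsion from ∂_2 factors > 1: [2]. So H_1 ≅ Z/2.
H_2: b_2 = 10 − 10 − 0 = 0; torsion from ∂_3 factors > 1: none. So H_2 ≅ 0.

H_0 ≅ Z,  H_1 ≅ Z/2,  H_2 = 0.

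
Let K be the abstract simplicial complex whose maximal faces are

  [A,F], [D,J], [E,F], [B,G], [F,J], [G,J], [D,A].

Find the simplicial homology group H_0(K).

H_0 = Z.

K has 7 vertices, 7 edges.
rank ∂_0 = 0, rank ∂_1 = 6 ⇒ b_0 = 7 − 0 − 6 = 1; all invariant factors of ∂_1 are 1 so no torsion. So H_0 = Z.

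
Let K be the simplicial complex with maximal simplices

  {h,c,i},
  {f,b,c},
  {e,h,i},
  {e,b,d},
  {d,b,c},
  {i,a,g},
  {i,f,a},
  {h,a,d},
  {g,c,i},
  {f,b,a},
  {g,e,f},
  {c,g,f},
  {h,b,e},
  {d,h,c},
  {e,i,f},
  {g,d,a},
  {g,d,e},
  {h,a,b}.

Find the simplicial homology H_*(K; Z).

H_0 = Z,  H_1 = Z × Z/2,  H_2 = 0.

Fix the vertex order a < b < c < d < e < f < g < h < i and write every simplex with vertices in increasing order. Then dim K = 2 and the simplices of K are:

  0-simplices (9): a, b, c, d, e, f, g, h, i
  1-simplices (27): ab, ad, af, ag, ah, ai, bc, bd, be, bf, bh, cd, cf, cg, ch, ci, de, dg, dh, ef, eg, eh, ei, fg, fi, gi, hi
  2-simplices (18): abf, abh, adg, adh, afi, agi, bcd, bcf, bde, beh, cdh, cfg, cgi, chi, deg, efg, efi, ehi

Hence C_0 ≅ Z^9, C_1 ≅ Z^27, C_2 ≅ Z^18.

∂_1: C_1 → C_0 is given by ∂[p,q] = [q] − [p]. For instance
  ∂ci = i − c.
The resulting 9×27 matrix has rank 8, and its Smith normal form has invariant factors (1,1,1,1,1,1,1,1).

Boundary ∂_2: C_2 → C_1 maps a triangle to the signed sum of its edges. For instance
  ∂bcd = cd − bd + bc,
  ∂abh = bh − ah + ab.
The resulting 27×18 matrix has rank 18, and its Smith normal form has invariant factors (1,1,1,1,1,1,1,1,1,1,1,1,1,1,1,1,1,2).

Reading off H_k = ker ∂_k / im ∂_{k+1}:

  H_0: rank C_0 − rank ∂_1 = 9 − 8 = 1, and the invariant factors of ∂_1 are all 1, so H_0 ≅ Z.
  H_1: rank ker ∂_1 − rank ∂_2 = (27 − 8) − 18 = 1, and ∂_2 has invariant factor 2 > 1, so H_1 ≅ Z × Z/2.
  H_2: rank ker ∂_2 − rank ∂_3 = (18 − 18) − 0 = 0, and there is no ∂_3, so H_2 ≅ 0.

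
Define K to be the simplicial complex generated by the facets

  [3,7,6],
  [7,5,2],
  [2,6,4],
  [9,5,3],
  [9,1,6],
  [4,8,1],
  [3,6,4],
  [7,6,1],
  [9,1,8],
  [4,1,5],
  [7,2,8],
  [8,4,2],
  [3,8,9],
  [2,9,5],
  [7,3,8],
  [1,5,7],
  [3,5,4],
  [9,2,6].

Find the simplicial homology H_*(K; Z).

Fix the vertex order 1 < 2 < 3 < 4 < 5 < 6 < 7 < 8 < 9 and write every simplex with vertices in increasing order. Then dim K = 2 and the simplices of K are:

  0-simplices (9): [1], [2], [3], [4], [5], [6], [7], [8], [9]
  1-simplices (27): (27 of them)
  2-simplices (18): [1,4,5], [1,4,8], [1,5,7], [1,6,7], [1,6,9], [1,8,9], [2,4,6], [2,4,8], [2,5,7], [2,5,9], [2,6,9], [2,7,8], [3,4,5], [3,4,6], [3,5,9], [3,6,7], [3,7,8], [3,8,9]

so the chain groups are C_0 ≅ Z^9, C_1 ≅ Z^27, C_2 ≅ Z^18.

The boundary map ∂_1: C_1 → C_0 sends each edge [p,q] (with p < q) to q − p.
The resulting 9×27 matrix has rank 8, and its Smith normal form has invariant factors (1,1,1,1,1,1,1,1).

Boundary ∂_2: C_2 → C_1 maps a triangle to the signed sum of its edges. For instance
  ∂[2,7,8] = [7,8] − [2,8] + [2,7],
  ∂[3,4,6] = [4,6] − [3,6] + [3,4].
The resulting 27×18 matrix has rank 17, and its Smith normal form has invariant factors (1,1,1,1,1,1,1,1,1,1,1,1,1,1,1,1,1).

Now H_k = ker ∂_k / im ∂_{k+1}, so:

  H_0: rank C_0 − rank ∂_1 = 9 − 8 = 1, and the invariant factors of ∂_1 are all 1, so H_0 ≅ Z.
  H_1: rank ker ∂_1 − rank ∂_2 = (27 − 8) − 17 = 2, and the invariant factors of ∂_2 are all 1, so H_1 ≅ Z^2.
  H_2: rank ker ∂_2 − rank ∂_3 = (18 − 17) − 0 = 1, and there is no ∂_3, so H_2 ≅ Z.

H_0 ≅ Z,  H_1 ≅ Z^2,  H_2 ≅ Z.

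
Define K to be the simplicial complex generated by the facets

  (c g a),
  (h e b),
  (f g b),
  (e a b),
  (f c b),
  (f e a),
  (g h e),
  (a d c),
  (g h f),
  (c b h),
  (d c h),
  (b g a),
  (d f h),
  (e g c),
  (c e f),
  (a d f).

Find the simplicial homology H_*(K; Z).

H_0 = Z,  H_1 = Z^2,  H_2 = Z.

Fix the vertex order a < b < c < d < e < f < g < h and write every simplex with vertices in increasing order. Then dim K = 2 and the simplices of K are:

  0-simplices (8): a, b, c, d, e, f, g, h
  1-simplices (24): ab, ac, ad, ae, af, ag, bc, be, bf, bg, bh, cd, ce, cf, cg, ch, df, dh, ef, eg, eh, fg, fh, gh
  2-simplices (16): abe, abg, acd, acg, adf, aef, bcf, bch, beh, bfg, cdh, cef, ceg, dfh, egh, fgh

giving chain groups C_0 ≅ Z^8, C_1 ≅ Z^24, C_2 ≅ Z^16.

The boundary map ∂_1: C_1 → C_0 sends each edge [p,q] (with p < q) to q − p. For instance
  ∂fg = g − f.
The resulting 8×24 matrix has rank 7, and its Smith normal form has invariant factors (1,1,1,1,1,1,1).

Boundary ∂_2: C_2 → C_1 acts by ∂[p,q,r] = [q,r] − [p,r] + [p,q]. For instance
  ∂acd = cd − ad + ac,
  ∂beh = eh − bh + be.
The resulting 24×16 matrix has rank 15, and its Smith normal form has invariant factors (1,1,1,1,1,1,1,1,1,1,1,1,1,1,1).

Now H_k = ker ∂_k / im ∂_{k+1}, so:

  H_0: rank C_0 − rank ∂_1 = 8 − 7 = 1, and the invariant factors of ∂_1 are all 1, so H_0 = Z.
  H_1: rank ker ∂_1 − rank ∂_2 = (24 − 7) − 15 = 2, and the invariant factors of ∂_2 are all 1, so H_1 = Z^2.
  H_2: rank ker ∂_2 − rank ∂_3 = (16 − 15) − 0 = 1, and there is no ∂_3, so H_2 = Z.

(K is a triangulation of the torus T^2.)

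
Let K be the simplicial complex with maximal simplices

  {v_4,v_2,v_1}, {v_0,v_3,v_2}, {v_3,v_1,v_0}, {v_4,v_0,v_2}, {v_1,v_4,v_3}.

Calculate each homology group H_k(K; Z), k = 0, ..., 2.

H_0 = Z,  H_1 = Z,  H_2 = 0.

Fix the vertex order v_0 < v_1 < v_2 < v_3 < v_4 and write every simplex with vertices in increasing order. Then dim K = 2 and the simplices of K are:

  0-simplices (5): [v_0], [v_1], [v_2], [v_3], [v_4]
  1-simplices (10): [v_0,v_1], [v_0,v_2], [v_0,v_3], [v_0,v_4], [v_1,v_2], [v_1,v_3], [v_1,v_4], [v_2,v_3], [v_2,v_4], [v_3,v_4]
  2-simplices (5): [v_0,v_1,v_3], [v_0,v_2,v_3], [v_0,v_2,v_4], [v_1,v_2,v_4], [v_1,v_3,v_4]

giving chain groups C_0 ≅ Z^5, C_1 ≅ Z^10, C_2 ≅ Z^5.

∂_1: C_1 → C_0 is given by ∂[p,q] = [q] − [p]. For instance
  ∂[v_0,v_1] = [v_1] − [v_0].
The resulting 5×10 matrix has rank 4, and its Smith normal form has invariant factors (1,1,1,1).

Boundary ∂_2: C_2 → C_1 maps a triangle to the signed sum of its edges. For instance
  ∂[v_0,v_1,v_3] = [v_1,v_3] − [v_0,v_3] + [v_0,v_1],
  ∂[v_1,v_2,v_4] = [v_2,v_4] − [v_1,v_4] + [v_1,v_2].
This gives a 10×5 integer matrix of rank 5; reducing to Smith normal form yields diagonal entries (1,1,1,1,1).

Reading off H_k = ker ∂_k / im ∂_{k+1}:

  H_0: rank C_0 − rank ∂_1 = 5 − 4 = 1, and the invariant factors of ∂_1 are all 1, so H_0 ≅ Z.
  H_1: rank ker ∂_1 − rank ∂_2 = (10 − 4) − 5 = 1, and the invariant factors of ∂_2 are all 1, so H_1 ≅ Z.
  H_2: rank ker ∂_2 − rank ∂_3 = (5 − 5) − 0 = 0, and there is no ∂_3, so H_2 ≅ 0.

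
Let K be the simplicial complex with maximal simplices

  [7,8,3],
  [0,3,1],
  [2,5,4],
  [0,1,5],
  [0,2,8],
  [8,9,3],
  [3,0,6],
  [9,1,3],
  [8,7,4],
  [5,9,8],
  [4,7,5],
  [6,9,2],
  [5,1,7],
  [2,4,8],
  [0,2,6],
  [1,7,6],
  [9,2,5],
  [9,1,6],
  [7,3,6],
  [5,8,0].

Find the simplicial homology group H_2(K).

H_2 ≅ 0.

Take the total order 0 < 1 < 2 < 3 < 4 < 5 < 6 < 7 < 8 < 9 on the vertex set. Then K (dimension 2) consists of the simplices:

  0-simplices (10): [0], [1], [2], [3], [4], [5], [6], [7], [8], [9]
  1-simplices (30): (30 of them)
  2-simplices (20): (20 of them)

so the chain groups are C_0 ≅ Z^10, C_1 ≅ Z^30, C_2 ≅ Z^20.

Boundary ∂_1: C_1 → C_0 is given by ∂[p,q] = [q] − [p].
The 10×30 boundary matrix has rank 9 and Smith normal form diag(1,1,1,1,1,1,1,1,1).

∂_2: C_2 → C_1 sends each 2-simplex [p,q,r] to [q,r] − [p,r] + [p,q]. For instance
  ∂[0,2,6] = [2,6] − [0,6] + [0,2],
  ∂[3,6,7] = [6,7] − [3,7] + [3,6].
This gives a 30×20 integer matrix of rank 20; reducing to Smith normal form yields diagonal entries (1,1,1,1,1,1,1,1,1,1,1,1,1,1,1,1,1,1,1,2).

Computing H_k = (kernel of ∂_k) / (image of ∂_{k+1}):

  H_2: rank ker ∂_2 − rank ∂_3 = (20 − 20) − 0 = 0, and there is no ∂_3, so H_2 ≅ 0.

(K is a triangulation of the Klein bottle.)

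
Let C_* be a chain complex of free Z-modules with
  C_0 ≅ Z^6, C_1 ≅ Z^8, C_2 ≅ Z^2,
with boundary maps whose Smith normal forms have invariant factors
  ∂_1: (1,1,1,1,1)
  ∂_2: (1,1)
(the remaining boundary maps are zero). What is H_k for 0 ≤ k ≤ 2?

H_0: b_0 = 6 − 0 − 5 = 1; torsion from ∂_1 factors > 1: none. So H_0 ≅ Z.
H_1: b_1 = 8 − 5 − 2 = 1; torsion from ∂_2 factors > 1: none. So H_1 ≅ Z.
H_2: b_2 = 2 − 2 − 0 = 0; torsion from ∂_3 factors > 1: none. So H_2 ≅ 0.

H_0 ≅ Z,  H_1 ≅ Z,  H_2 = 0.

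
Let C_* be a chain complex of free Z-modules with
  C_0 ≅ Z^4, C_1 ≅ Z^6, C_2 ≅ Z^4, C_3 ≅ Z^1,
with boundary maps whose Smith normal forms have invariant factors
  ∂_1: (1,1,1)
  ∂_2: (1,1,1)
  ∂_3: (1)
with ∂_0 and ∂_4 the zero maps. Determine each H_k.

H_0: b_0 = 4 − 0 − 3 = 1; torsion from ∂_1 factors > 1: none. So H_0 ≅ Z.
H_1: b_1 = 6 − 3 − 3 = 0; torsion from ∂_2 factors > 1: none. So H_1 ≅ 0.
H_2: b_2 = 4 − 3 − 1 = 0; torsion from ∂_3 factors > 1: none. So H_2 ≅ 0.
H_3: b_3 = 1 − 1 − 0 = 0; torsion from ∂_4 factors > 1: none. So H_3 ≅ 0.

H_0 ≅ Z,  H_1 = 0,  H_2 = 0,  H_3 = 0.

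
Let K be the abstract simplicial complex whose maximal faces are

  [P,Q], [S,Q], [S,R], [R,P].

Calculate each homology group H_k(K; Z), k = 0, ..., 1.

H_0 ≅ Z,  H_1 ≅ Z.

K has 4 vertices, 4 edges.
rank ∂_0 = 0, rank ∂_1 = 3 ⇒ b_0 = 4 − 0 − 3 = 1; all invariant factors of ∂_1 are 1 so no torsion. So H_0 ≅ Z.
rank ∂_1 = 3, rank ∂_2 = 0 ⇒ b_1 = 4 − 3 − 0 = 1. So H_1 ≅ Z.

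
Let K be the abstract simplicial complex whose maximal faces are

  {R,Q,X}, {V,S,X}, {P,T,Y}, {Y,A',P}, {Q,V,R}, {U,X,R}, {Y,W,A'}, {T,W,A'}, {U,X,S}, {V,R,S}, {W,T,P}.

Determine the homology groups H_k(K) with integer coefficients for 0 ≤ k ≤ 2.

K has 11 vertices, 22 edges, 11 triangles.
rank ∂_0 = 0, rank ∂_1 = 9 ⇒ b_0 = 11 − 0 − 9 = 2; all invariant factors of ∂_1 are 1 so no torsion. So H_0 = Z^2.
rank ∂_1 = 9, rank ∂_2 = 11 ⇒ b_1 = 22 − 9 − 11 = 2; all invariant factors of ∂_2 are 1 so no torsion. So H_1 = Z^2.
rank ∂_2 = 11, rank ∂_3 = 0 ⇒ b_2 = 11 − 11 − 0 = 0. So H_2 = 0.

H_0 = Z^2,  H_1 = Z^2,  H_2 = 0.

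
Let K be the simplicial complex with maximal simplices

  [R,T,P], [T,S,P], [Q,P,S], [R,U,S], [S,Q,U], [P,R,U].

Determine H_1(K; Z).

H_1 = Z.

Order the vertices as P < Q < R < S < T < U. Listing each simplex with vertices in this order, K has dimension 2 with simplices:

  0-simplices (6): P, Q, R, S, T, U
  1-simplices (12): PQ, PR, PS, PT, PU, QS, QU, RS, RT, RU, ST, SU
  2-simplices (6): PQS, PRT, PRU, PST, QSU, RSU

Hence C_0 ≅ Z^6, C_1 ≅ Z^12, C_2 ≅ Z^6.

The boundary map ∂_1: C_1 → C_0 maps an edge to its endpoints' difference, ∂[p,q] = q − p. For instance
  ∂PT = T − P.
This gives a 6×12 integer matrix of rank 5; reducing to Smith normal form yields diagonal entries (1,1,1,1,1).

∂_2: C_2 → C_1 sends each 2-simplex [p,q,r] to [q,r] − [p,r] + [p,q]. For instance
  ∂PQS = QS − PS + PQ,
  ∂PRT = RT − PT + PR.
The 12×6 boundary matrix has rank 6 and Smith normal form diag(1,1,1,1,1,1).

Computing H_k = (kernel of ∂_k) / (image of ∂_{k+1}):

  H_1: rank ker ∂_1 − rank ∂_2 = (12 − 5) − 6 = 1, and the invariant factors of ∂_2 are all 1, so H_1 = Z.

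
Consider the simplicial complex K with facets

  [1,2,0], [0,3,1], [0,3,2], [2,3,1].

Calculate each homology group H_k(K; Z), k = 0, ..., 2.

H_0 ≅ Z,  H_1 = 0,  H_2 ≅ Z.

K has 4 vertices, 6 edges, 4 triangles.
rank ∂_0 = 0, rank ∂_1 = 3 ⇒ b_0 = 4 − 0 − 3 = 1; all invariant factors of ∂_1 are 1 so no torsion. So H_0 ≅ Z.
rank ∂_1 = 3, rank ∂_2 = 3 ⇒ b_1 = 6 − 3 − 3 = 0; all invariant factors of ∂_2 are 1 so no torsion. So H_1 ≅ 0.
rank ∂_2 = 3, rank ∂_3 = 0 ⇒ b_2 = 4 − 3 − 0 = 1. So H_2 ≅ Z.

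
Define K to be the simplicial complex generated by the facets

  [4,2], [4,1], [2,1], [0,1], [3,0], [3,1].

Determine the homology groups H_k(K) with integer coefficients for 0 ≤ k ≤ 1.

H_0 ≅ Z,  H_1 ≅ Z^2.

Take the total order 0 < 1 < 2 < 3 < 4 on the vertex set. Then K (dimension 1) consists of the simplices:

  0-simplices (5): [0], [1], [2], [3], [4]
  1-simplices (6): [0,1], [0,3], [1,2], [1,3], [1,4], [2,4]

giving chain groups C_0 ≅ Z^5, C_1 ≅ Z^6.

∂_1: C_1 → C_0 sends each edge [p,q] (with p < q) to q − p. For instance
  ∂[0,3] = [3] − [0].
The 5×6 boundary matrix has rank 4 and Smith normal form diag(1,1,1,1).

Reading off H_k = ker ∂_k / im ∂_{k+1}:

  H_0: rank C_0 − rank ∂_1 = 5 − 4 = 1, and the invariant factors of ∂_1 are all 1, so H_0 ≅ Z.
  H_1: rank ker ∂_1 − rank ∂_2 = (6 − 4) − 0 = 2, and there is no ∂_2, so H_1 ≅ Z^2.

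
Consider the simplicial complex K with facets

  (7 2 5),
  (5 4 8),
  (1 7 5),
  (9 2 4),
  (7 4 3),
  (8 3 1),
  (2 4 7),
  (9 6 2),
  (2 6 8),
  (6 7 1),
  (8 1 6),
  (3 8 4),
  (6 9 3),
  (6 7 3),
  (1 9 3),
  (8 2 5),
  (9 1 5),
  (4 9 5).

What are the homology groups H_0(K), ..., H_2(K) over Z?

H_0 ≅ Z,  H_1 ≅ Z × Z/2,  H_2 = 0.

Take the total order 1 < 2 < 3 < 4 < 5 < 6 < 7 < 8 < 9 on the vertex set. Then K (dimension 2) consists of the simplices:

  0-simplices (9): [1], [2], [3], [4], [5], [6], [7], [8], [9]
  1-simplices (27): (27 of them)
  2-simplices (18): [1,3,8], [1,3,9], [1,5,7], [1,5,9], [1,6,7], [1,6,8], [2,4,7], [2,4,9], [2,5,7], [2,5,8], [2,6,8], [2,6,9], [3,4,7], [3,4,8], [3,6,7], [3,6,9], [4,5,8], [4,5,9]

so the chain groups are C_0 ≅ Z^9, C_1 ≅ Z^27, C_2 ≅ Z^18.

∂_1: C_1 → C_0 is given by ∂[p,q] = [q] − [p].
The 9×27 boundary matrix has rank 8 and Smith normal form diag(1,1,1,1,1,1,1,1).

The boundary map ∂_2: C_2 → C_1 sends each 2-simplex [p,q,r] to [q,r] − [p,r] + [p,q]. For instance
  ∂[1,3,8] = [3,8] − [1,8] + [1,3],
  ∂[4,5,9] = [5,9] − [4,9] + [4,5].
As a 27×18 matrix over Z this has rank 18, with invariant factors (1,1,1,1,1,1,1,1,1,1,1,1,1,1,1,1,1,2).

Now H_k = ker ∂_k / im ∂_{k+1}, so:

  H_0: rank C_0 − rank ∂_1 = 9 − 8 = 1, and the invariant factors of ∂_1 are all 1, so H_0 = Z.
  H_1: rank ker ∂_1 − rank ∂_2 = (27 − 8) − 18 = 1, and ∂_2 has invariant factor 2 > 1, so H_1 = Z × Z/2.
  H_2: rank ker ∂_2 − rank ∂_3 = (18 − 18) − 0 = 0, and there is no ∂_3, so H_2 = 0.

As a check, the Euler characteristic is 9 − 27 + 18 = 0, which agrees with 1 − 1 + 0 = 0.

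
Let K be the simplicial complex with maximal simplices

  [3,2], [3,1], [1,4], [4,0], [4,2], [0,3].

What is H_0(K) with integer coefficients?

H_0 = Z.

Take the total order 0 < 1 < 2 < 3 < 4 on the vertex set. Then K (dimension 1) consists of the simplices:

  0-simplices (5): [0], [1], [2], [3], [4]
  1-simplices (6): [0,3], [0,4], [1,3], [1,4], [2,3], [2,4]

giving chain groups C_0 ≅ Z^5, C_1 ≅ Z^6.

Boundary ∂_1: C_1 → C_0 sends each edge [p,q] (with p < q) to q − p. For instance
  ∂[0,4] = [4] − [0].
This gives a 5×6 integer matrix of rank 4; reducing to Smith normal form yields diagonal entries (1,1,1,1).

Reading off H_k = ker ∂_k / im ∂_{k+1}:

  H_0: rank C_0 − rank ∂_1 = 5 − 4 = 1, and the invariant factors of ∂_1 are all 1, so H_0 = Z.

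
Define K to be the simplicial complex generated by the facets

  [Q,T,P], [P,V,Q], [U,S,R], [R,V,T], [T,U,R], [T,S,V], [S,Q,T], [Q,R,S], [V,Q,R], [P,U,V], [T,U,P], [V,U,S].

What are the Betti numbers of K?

b_0 = 1, b_1 = 0, b_2 = 0.

Take the total order P < Q < R < S < T < U < V on the vertex set. Then K (dimension 2) consists of the simplices:

  0-simplices (7): P, Q, R, S, T, U, V
  1-simplices (18): PQ, PT, PU, PV, QR, QS, QT, QV, RS, RT, RU, RV, ST, SU, SV, TU, TV, UV
  2-simplices (12): PQT, PQV, PTU, PUV, QRS, QRV, QST, RSU, RTU, RTV, STV, SUV

Hence C_0 ≅ Z^7, C_1 ≅ Z^18, C_2 ≅ Z^12.

Boundary ∂_1: C_1 → C_0 is given by ∂[p,q] = [q] − [p].
This gives a 7×18 integer matrix of rank 6; reducing to Smith normal form yields diagonal entries (1,1,1,1,1,1).

The boundary map ∂_2: C_2 → C_1 maps a triangle to the signed sum of its edges. For instance
  ∂RTV = TV − RV + RT,
  ∂STV = TV − SV + ST.
The resulting 18×12 matrix has rank 12, and its Smith normal form has invariant factors (1,1,1,1,1,1,1,1,1,1,1,2).

Computing H_k = (kernel of ∂_k) / (image of ∂_{k+1}):

  H_0: rank C_0 − rank ∂_1 = 7 − 6 = 1, and the invariant factors of ∂_1 are all 1, so H_0 ≅ Z.
  H_1: rank ker ∂_1 − rank ∂_2 = (18 − 6) − 12 = 0, and ∂_2 has invariant factor 2 > 1, so H_1 ≅ Z/2Z.
  H_2: rank ker ∂_2 − rank ∂_3 = (12 − 12) − 0 = 0, and there is no ∂_3, so H_2 ≅ 0.

(K is a triangulation of the real projective plane RP^2.)

Hence the Betti numbers are b_0 = 1, b_1 = 0, b_2 = 0.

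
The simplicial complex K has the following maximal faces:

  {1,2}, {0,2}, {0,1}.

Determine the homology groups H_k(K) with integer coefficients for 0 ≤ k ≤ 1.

H_0 ≅ Z,  H_1 ≅ Z.

K has 3 vertices, 3 edges.
rank ∂_0 = 0, rank ∂_1 = 2 ⇒ b_0 = 3 − 0 − 2 = 1; all invariant factors of ∂_1 are 1 so no torsion. So H_0 = Z.
rank ∂_1 = 2, rank ∂_2 = 0 ⇒ b_1 = 3 − 2 − 0 = 1. So H_1 = Z.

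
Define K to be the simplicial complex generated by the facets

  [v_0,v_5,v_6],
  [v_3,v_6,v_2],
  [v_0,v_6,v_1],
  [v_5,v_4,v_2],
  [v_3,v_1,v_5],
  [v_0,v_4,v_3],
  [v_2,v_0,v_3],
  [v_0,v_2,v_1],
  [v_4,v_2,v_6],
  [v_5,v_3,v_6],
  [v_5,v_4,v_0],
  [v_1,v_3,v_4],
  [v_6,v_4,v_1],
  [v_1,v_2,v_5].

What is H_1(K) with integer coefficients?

Order the vertices as v_0 < v_1 < v_2 < v_3 < v_4 < v_5 < v_6. Listing each simplex with vertices in this order, K has dimension 2 with simplices:

  0-simplices (7): [v_0], [v_1], [v_2], [v_3], [v_4], [v_5], [v_6]
  1-simplices (21): (21 of them)
  2-simplices (14): (14 of them)

so the chain groups are C_0 ≅ Z^7, C_1 ≅ Z^21, C_2 ≅ Z^14.

The boundary map ∂_1: C_1 → C_0 sends each edge [p,q] (with p < q) to q − p.
This gives a 7×21 integer matrix of rank 6; reducing to Smith normal form yields diagonal entries (1,1,1,1,1,1).

The boundary map ∂_2: C_2 → C_1 maps a triangle to the signed sum of its edges. For instance
  ∂[v_2,v_3,v_6] = [v_3,v_6] − [v_2,v_6] + [v_2,v_3],
  ∂[v_1,v_2,v_5] = [v_2,v_5] − [v_1,v_5] + [v_1,v_2].
The resulting 21×14 matrix has rank 13, and its Smith normal form has invariant factors (1,1,1,1,1,1,1,1,1,1,1,1,1).

Now H_k = ker ∂_k / im ∂_{k+1}, so:

  H_1: rank ker ∂_1 − rank ∂_2 = (21 − 6) − 13 = 2, and the invariant factors of ∂_2 are all 1, so H_1 ≅ Z^2.

(K is a triangulation of the torus T^2.)

H_1 ≅ Z^2.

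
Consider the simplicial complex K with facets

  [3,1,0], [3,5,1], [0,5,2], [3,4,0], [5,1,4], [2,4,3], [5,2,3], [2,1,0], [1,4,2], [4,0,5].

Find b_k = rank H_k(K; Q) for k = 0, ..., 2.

We work with the vertex ordering 0 < 1 < 2 < 3 < 4 < 5. The simplices of K, each written with vertices in increasing order, are:

  0-simplices (6): [0], [1], [2], [3], [4], [5]
  1-simplices (15): [0,1], [0,2], [0,3], [0,4], [0,5], [1,2], [1,3], [1,4], [1,5], [2,3], [2,4], [2,5], [3,4], [3,5], [4,5]
  2-simplices (10): [0,1,2], [0,1,3], [0,2,5], [0,3,4], [0,4,5], [1,2,4], [1,3,5], [1,4,5], [2,3,4], [2,3,5]

so the chain groups are C_0 ≅ Z^6, C_1 ≅ Z^15, C_2 ≅ Z^10.

Boundary ∂_1: C_1 → C_0 is given by ∂[p,q] = [q] − [p]. For instance
  ∂[0,2] = [2] − [0].
This gives a 6×15 integer matrix of rank 5; reducing to Smith normal form yields diagonal entries (1,1,1,1,1).

Boundary ∂_2: C_2 → C_1 acts by ∂[p,q,r] = [q,r] − [p,r] + [p,q]. For instance
  ∂[2,3,5] = [3,5] − [2,5] + [2,3],
  ∂[0,3,4] = [3,4] − [0,4] + [0,3].
As a 15×10 matrix over Z this has rank 10, with invariant factors (1,1,1,1,1,1,1,1,1,2).

Computing H_k = (kernel of ∂_k) / (image of ∂_{k+1}):

  H_0: rank C_0 − rank ∂_1 = 6 − 5 = 1, and the invariant factors of ∂_1 are all 1, so H_0 = Z.
  H_1: rank ker ∂_1 − rank ∂_2 = (15 − 5) − 10 = 0, and ∂_2 has invariant factor 2 > 1, so H_1 = Z/2.
  H_2: rank ker ∂_2 − rank ∂_3 = (10 − 10) − 0 = 0, and there is no ∂_3, so H_2 = 0.

Hence the Betti numbers are b_0 = 1, b_1 = 0, b_2 = 0.

b_0 = 1, b_1 = 0, b_2 = 0.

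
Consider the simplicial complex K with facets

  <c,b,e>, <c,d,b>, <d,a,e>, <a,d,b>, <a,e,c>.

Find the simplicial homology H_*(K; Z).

Order the vertices as a < b < c < d < e. Listing each simplex with vertices in this order, K has dimension 2 with simplices:

  0-simplices (5): a, b, c, d, e
  1-simplices (10): ab, ac, ad, ae, bc, bd, be, cd, ce, de
  2-simplices (5): abd, ace, ade, bcd, bce

giving chain groups C_0 ≅ Z^5, C_1 ≅ Z^10, C_2 ≅ Z^5.

The boundary map ∂_1: C_1 → C_0 sends each edge [p,q] (with p < q) to q − p. For instance
  ∂bc = c − b.
The 5×10 boundary matrix has rank 4 and Smith normal form diag(1,1,1,1).

∂_2: C_2 → C_1 maps a triangle to the signed sum of its edges. For instance
  ∂ace = ce − ae + ac,
  ∂bcd = cd − bd + bc.
This gives a 10×5 integer matrix of rank 5; reducing to Smith normal form yields diagonal entries (1,1,1,1,1).

Now H_k = ker ∂_k / im ∂_{k+1}, so:

  H_0: rank C_0 − rank ∂_1 = 5 − 4 = 1, and the invariant factors of ∂_1 are all 1, so H_0 = Z.
  H_1: rank ker ∂_1 − rank ∂_2 = (10 − 4) − 5 = 1, and the invariant factors of ∂_2 are all 1, so H_1 = Z.
  H_2: rank ker ∂_2 − rank ∂_3 = (5 − 5) − 0 = 0, and there is no ∂_3, so H_2 = 0.

As a check, the Euler characteristic is 5 − 10 + 5 = 0, which agrees with 1 − 1 + 0 = 0.

H_0 ≅ Z,  H_1 ≅ Z,  H_2 = 0.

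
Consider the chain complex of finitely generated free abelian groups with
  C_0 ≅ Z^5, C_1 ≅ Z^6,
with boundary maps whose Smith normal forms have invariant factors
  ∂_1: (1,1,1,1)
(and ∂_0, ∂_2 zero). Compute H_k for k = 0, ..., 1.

H_0: b_0 = 5 − 0 − 4 = 1; torsion from ∂_1 factors > 1: none. So H_0 ≅ Z.
H_1: b_1 = 6 − 4 − 0 = 2; torsion from ∂_2 factors > 1: none. So H_1 ≅ Z^2.

H_0 ≅ Z,  H_1 ≅ Z^2.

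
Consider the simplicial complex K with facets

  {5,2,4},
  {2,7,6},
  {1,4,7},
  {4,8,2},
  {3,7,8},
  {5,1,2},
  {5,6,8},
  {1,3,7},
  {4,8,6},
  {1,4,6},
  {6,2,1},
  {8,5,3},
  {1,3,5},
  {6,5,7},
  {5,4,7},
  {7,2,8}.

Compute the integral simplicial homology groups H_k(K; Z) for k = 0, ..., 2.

H_0 ≅ Z,  H_1 ≅ Z^2,  H_2 ≅ Z.

K has 8 vertices, 24 edges, 16 triangles.
rank ∂_0 = 0, rank ∂_1 = 7 ⇒ b_0 = 8 − 0 − 7 = 1; all invariant factors of ∂_1 are 1 so no torsion. So H_0 ≅ Z.
rank ∂_1 = 7, rank ∂_2 = 15 ⇒ b_1 = 24 − 7 − 15 = 2; all invariant factors of ∂_2 are 1 so no torsion. So H_1 ≅ Z^2.
rank ∂_2 = 15, rank ∂_3 = 0 ⇒ b_2 = 16 − 15 − 0 = 1. So H_2 ≅ Z.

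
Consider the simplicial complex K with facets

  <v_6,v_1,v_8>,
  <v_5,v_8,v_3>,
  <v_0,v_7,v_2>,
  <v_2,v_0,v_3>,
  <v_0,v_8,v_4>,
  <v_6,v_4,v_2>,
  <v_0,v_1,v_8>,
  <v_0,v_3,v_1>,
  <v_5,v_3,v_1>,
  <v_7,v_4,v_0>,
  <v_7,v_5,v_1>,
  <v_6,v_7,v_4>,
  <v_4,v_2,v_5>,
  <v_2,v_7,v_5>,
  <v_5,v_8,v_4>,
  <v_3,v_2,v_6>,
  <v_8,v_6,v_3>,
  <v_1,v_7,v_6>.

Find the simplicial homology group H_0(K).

H_0 ≅ Z.

We work with the vertex ordering v_0 < v_1 < v_2 < v_3 < v_4 < v_5 < v_6 < v_7 < v_8. The simplices of K, each written with vertices in increasing order, are:

  0-simplices (9): [v_0], [v_1], [v_2], [v_3], [v_4], [v_5], [v_6], [v_7], [v_8]
  1-simplices (27): (27 of them)
  2-simplices (18): (18 of them)

so the chain groups are C_0 ≅ Z^9, C_1 ≅ Z^27, C_2 ≅ Z^18.

∂_1: C_1 → C_0 is given by ∂[p,q] = [q] − [p]. For instance
  ∂[v_1,v_8] = [v_8] − [v_1].
The resulting 9×27 matrix has rank 8, and its Smith normal form has invariant factors (1,1,1,1,1,1,1,1).

∂_2: C_2 → C_1 sends each 2-simplex [p,q,r] to [q,r] − [p,r] + [p,q]. For instance
  ∂[v_2,v_3,v_6] = [v_3,v_6] − [v_2,v_6] + [v_2,v_3],
  ∂[v_2,v_5,v_7] = [v_5,v_7] − [v_2,v_7] + [v_2,v_5].
The 27×18 boundary matrix has rank 18 and Smith normal form diag(1,1,1,1,1,1,1,1,1,1,1,1,1,1,1,1,1,2).

Now H_k = ker ∂_k / im ∂_{k+1}, so:

  H_0: rank C_0 − rank ∂_1 = 9 − 8 = 1, and the invariant factors of ∂_1 are all 1, so H_0 = Z.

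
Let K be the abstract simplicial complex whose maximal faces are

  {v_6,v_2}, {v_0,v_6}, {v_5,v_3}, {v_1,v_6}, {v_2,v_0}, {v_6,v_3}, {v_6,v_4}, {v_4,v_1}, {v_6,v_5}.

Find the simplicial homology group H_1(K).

H_1 = Z^3.

Order the vertices as v_0 < v_1 < v_2 < v_3 < v_4 < v_5 < v_6. Listing each simplex with vertices in this order, K has dimension 1 with simplices:

  0-simplices (7): [v_0], [v_1], [v_2], [v_3], [v_4], [v_5], [v_6]
  1-simplices (9): [v_0,v_2], [v_0,v_6], [v_1,v_4], [v_1,v_6], [v_2,v_6], [v_3,v_5], [v_3,v_6], [v_4,v_6], [v_5,v_6]

so the chain groups are C_0 ≅ Z^7, C_1 ≅ Z^9.

The boundary map ∂_1: C_1 → C_0 maps an edge to its endpoints' difference, ∂[p,q] = q − p.
This gives a 7×9 integer matrix of rank 6; reducing to Smith normal form yields diagonal entries (1,1,1,1,1,1).

Computing H_k = (kernel of ∂_k) / (image of ∂_{k+1}):

  H_1: rank ker ∂_1 − rank ∂_2 = (9 − 6) − 0 = 3, and there is no ∂_2, so H_1 = Z^3.

(K is a triangulation of a wedge of 3 circles.)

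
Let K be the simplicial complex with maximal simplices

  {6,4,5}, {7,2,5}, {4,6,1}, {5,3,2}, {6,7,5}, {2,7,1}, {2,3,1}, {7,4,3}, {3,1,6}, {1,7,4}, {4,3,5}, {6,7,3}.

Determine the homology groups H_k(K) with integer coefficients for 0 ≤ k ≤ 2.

H_0 ≅ Z,  H_1 ≅ Z/2Z,  H_2 = 0.

K has 7 vertices, 18 edges, 12 triangles.
rank ∂_0 = 0, rank ∂_1 = 6 ⇒ b_0 = 7 − 0 − 6 = 1; all invariant factors of ∂_1 are 1 so no torsion. So H_0 = Z.
rank ∂_1 = 6, rank ∂_2 = 12 ⇒ b_1 = 18 − 6 − 12 = 0; ∂_2 has invariant factor(s) [2] giving torsion. So H_1 = Z/2Z.
rank ∂_2 = 12, rank ∂_3 = 0 ⇒ b_2 = 12 − 12 − 0 = 0. So H_2 = 0.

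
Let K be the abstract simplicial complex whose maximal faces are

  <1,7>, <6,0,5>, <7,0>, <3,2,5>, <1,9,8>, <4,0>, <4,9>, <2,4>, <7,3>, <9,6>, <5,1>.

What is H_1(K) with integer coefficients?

We work with the vertex ordering 0 < 1 < 2 < 3 < 4 < 5 < 6 < 7 < 8 < 9. The simplices of K, each written with vertices in increasing order, are:

  0-simplices (10): [0], [1], [2], [3], [4], [5], [6], [7], [8], [9]
  1-simplices (17): [0,4], [0,5], [0,6], [0,7], [1,5], [1,7], [1,8], [1,9], [2,3], [2,4], [2,5], [3,5], [3,7], [4,9], [5,6], [6,9], [8,9]
  2-simplices (3): [0,5,6], [1,8,9], [2,3,5]

giving chain groups C_0 ≅ Z^10, C_1 ≅ Z^17, C_2 ≅ Z^3.

The boundary map ∂_1: C_1 → C_0 sends each edge [p,q] (with p < q) to q − p. For instance
  ∂[0,4] = [4] − [0].
The 10×17 boundary matrix has rank 9 and Smith normal form diag(1,1,1,1,1,1,1,1,1).

The boundary map ∂_2: C_2 → C_1 acts by ∂[p,q,r] = [q,r] − [p,r] + [p,q]. For instance
  ∂[1,8,9] = [8,9] − [1,9] + [1,8],
  ∂[2,3,5] = [3,5] − [2,5] + [2,3].
As a 17×3 matrix over Z this has rank 3, with invariant factors (1,1,1).

Computing H_k = (kernel of ∂_k) / (image of ∂_{k+1}):

  H_1: rank ker ∂_1 − rank ∂_2 = (17 − 9) − 3 = 5, and the invariant factors of ∂_2 are all 1, so H_1 = Z^5.

H_1 = Z^5.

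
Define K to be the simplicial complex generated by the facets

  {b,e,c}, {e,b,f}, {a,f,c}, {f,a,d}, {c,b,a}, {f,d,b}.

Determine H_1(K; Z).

H_1 ≅ Z.

We work with the vertex ordering a < b < c < d < e < f. The simplices of K, each written with vertices in increasing order, are:

  0-simplices (6): a, b, c, d, e, f
  1-simplices (12): ab, ac, ad, af, bc, bd, be, bf, ce, cf, df, ef
  2-simplices (6): abc, acf, adf, bce, bdf, bef

so the chain groups are C_0 ≅ Z^6, C_1 ≅ Z^12, C_2 ≅ Z^6.

Boundary ∂_1: C_1 → C_0 sends each edge [p,q] (with p < q) to q − p. For instance
  ∂bf = f − b.
This gives a 6×12 integer matrix of rank 5; reducing to Smith normal form yields diagonal entries (1,1,1,1,1).

∂_2: C_2 → C_1 acts by ∂[p,q,r] = [q,r] − [p,r] + [p,q]. For instance
  ∂bef = ef − bf + be,
  ∂bdf = df − bf + bd.
As a 12×6 matrix over Z this has rank 6, with invariant factors (1,1,1,1,1,1).

Now H_k = ker ∂_k / im ∂_{k+1}, so:

  H_1: rank ker ∂_1 − rank ∂_2 = (12 − 5) − 6 = 1, and the invariant factors of ∂_2 are all 1, so H_1 ≅ Z.

(K is a triangulation of the cylinder S^1 x I.)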